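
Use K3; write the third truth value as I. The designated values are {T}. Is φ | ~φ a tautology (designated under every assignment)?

No

Countermodel: φ=I gives I, which is not designated.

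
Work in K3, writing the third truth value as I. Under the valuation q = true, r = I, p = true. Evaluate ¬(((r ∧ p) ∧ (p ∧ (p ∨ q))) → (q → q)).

r ∧ p = I ∧ true = I
p ∨ q = true ∨ true = true
p ∧ (p ∨ q) = true ∧ true = true
(r ∧ p) ∧ (p ∧ (p ∨ q)) = I ∧ true = I
q → q = true → true = true
((r ∧ p) ∧ (p ∧ (p ∨ q))) → (q → q) = I → true = true  [¬I ∨ true]
¬(((r ∧ p) ∧ (p ∧ (p ∨ q))) → (q → q)) = ¬true = false

false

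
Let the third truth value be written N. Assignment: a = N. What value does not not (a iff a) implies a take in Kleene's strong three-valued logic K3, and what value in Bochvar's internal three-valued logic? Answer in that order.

In Kleene's strong three-valued logic K3: a iff a = N iff N = N
not (a iff a) = not N = N
not not (a iff a) = not N = N
not not (a iff a) implies a = N implies N = N  [not N or N]
In Bochvar's internal three-valued logic: a iff a = N iff N = N
not (a iff a) = not N = N
not not (a iff a) = not N = N
not not (a iff a) implies a = N implies N = N

N; N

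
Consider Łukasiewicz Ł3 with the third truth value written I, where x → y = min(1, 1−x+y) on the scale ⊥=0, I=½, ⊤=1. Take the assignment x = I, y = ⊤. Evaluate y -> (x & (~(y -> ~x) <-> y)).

I

~x = ~I = I
y -> ~x = ⊤ -> I = I
~(y -> ~x) = ~I = I
~(y -> ~x) <-> y = I <-> ⊤ = I
x & (~(y -> ~x) <-> y) = I & I = I
y -> (x & (~(y -> ~x) <-> y)) = ⊤ -> I = I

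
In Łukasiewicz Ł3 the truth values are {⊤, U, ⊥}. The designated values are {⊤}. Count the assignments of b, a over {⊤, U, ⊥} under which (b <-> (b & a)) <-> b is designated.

Designated under: (b=⊤, a=⊤); (b=U, a=⊥).

2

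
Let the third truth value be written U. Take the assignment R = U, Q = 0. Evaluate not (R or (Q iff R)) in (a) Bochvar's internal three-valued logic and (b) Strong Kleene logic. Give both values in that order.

U; U

In Bochvar's internal three-valued logic: Q iff R = 0 iff U = U
R or (Q iff R) = U or U = U
not (R or (Q iff R)) = not U = U
In Strong Kleene logic: Q iff R = 0 iff U = U
R or (Q iff R) = U or U = U
not (R or (Q iff R)) = not U = U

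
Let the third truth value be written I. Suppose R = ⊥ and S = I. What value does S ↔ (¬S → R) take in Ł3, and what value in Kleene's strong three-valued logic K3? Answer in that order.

In Ł3: ¬S = ¬I = I
¬S → R = I → ⊥ = I
S ↔ (¬S → R) = I ↔ I = ⊤
In Kleene's strong three-valued logic K3: ¬S = ¬I = I
¬S → R = I → ⊥ = I  [¬I ∨ ⊥]
S ↔ (¬S → R) = I ↔ I = I
They differ because Ł3 and Kleene's strong three-valued logic K3 treat I differently under implication.

⊤; I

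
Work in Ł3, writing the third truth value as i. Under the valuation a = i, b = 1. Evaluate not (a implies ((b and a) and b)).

b and a = 1 and i = i
(b and a) and b = i and 1 = i
a implies ((b and a) and b) = i implies i = 1  [min(1, 1−½+½)]
not (a implies ((b and a) and b)) = not 1 = 0

0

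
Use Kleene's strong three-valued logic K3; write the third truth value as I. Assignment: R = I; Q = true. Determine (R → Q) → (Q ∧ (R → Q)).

true

R → Q = I → true = true
R → Q = I → true = true
Q ∧ (R → Q) = true ∧ true = true
(R → Q) → (Q ∧ (R → Q)) = true → true = true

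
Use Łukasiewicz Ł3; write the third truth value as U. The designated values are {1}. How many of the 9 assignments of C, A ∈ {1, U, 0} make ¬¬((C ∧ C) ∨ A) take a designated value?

Of the 9 assignments, 5 give a value in {1}.

5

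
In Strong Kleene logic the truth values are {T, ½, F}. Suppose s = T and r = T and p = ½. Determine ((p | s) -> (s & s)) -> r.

T

p | s = ½ | T = T
s & s = T & T = T
(p | s) -> (s & s) = T -> T = T
((p | s) -> (s & s)) -> r = T -> T = T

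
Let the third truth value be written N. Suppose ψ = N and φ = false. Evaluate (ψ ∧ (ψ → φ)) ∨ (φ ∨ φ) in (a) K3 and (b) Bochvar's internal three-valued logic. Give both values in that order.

In K3: ψ → φ = N → false = N
ψ ∧ (ψ → φ) = N ∧ N = N
φ ∨ φ = false ∨ false = false
(ψ ∧ (ψ → φ)) ∨ (φ ∨ φ) = N ∨ false = N
In Bochvar's internal three-valued logic: ψ → φ = N → false = N  [any arg is the third value ⇒ result is the third value]
ψ ∧ (ψ → φ) = N ∧ N = N
φ ∨ φ = false ∨ false = false
(ψ ∧ (ψ → φ)) ∨ (φ ∨ φ) = N ∨ false = N

N; N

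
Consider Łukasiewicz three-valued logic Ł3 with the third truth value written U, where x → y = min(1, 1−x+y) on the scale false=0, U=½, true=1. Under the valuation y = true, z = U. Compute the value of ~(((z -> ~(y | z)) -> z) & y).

false

y | z = true | U = true
~(y | z) = ~true = false
z -> ~(y | z) = U -> false = U  [min(1, 1−½+0)]
(z -> ~(y | z)) -> z = U -> U = true
((z -> ~(y | z)) -> z) & y = true & true = true
~(((z -> ~(y | z)) -> z) & y) = ~true = false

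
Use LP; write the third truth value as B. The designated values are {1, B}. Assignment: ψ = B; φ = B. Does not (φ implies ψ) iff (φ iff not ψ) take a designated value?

φ implies ψ = B implies B = B  [not B or B]
not (φ implies ψ) = not B = B
not ψ = not B = B
φ iff not ψ = B iff B = B
not (φ implies ψ) iff (φ iff not ψ) = B iff B = B
B ∈ {1, B}.

Yes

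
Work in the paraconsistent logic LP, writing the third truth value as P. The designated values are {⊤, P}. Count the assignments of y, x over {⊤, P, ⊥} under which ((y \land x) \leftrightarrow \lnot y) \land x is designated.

3

Designated under: (y=⊤, x=P); (y=P, x=⊤); (y=P, x=P).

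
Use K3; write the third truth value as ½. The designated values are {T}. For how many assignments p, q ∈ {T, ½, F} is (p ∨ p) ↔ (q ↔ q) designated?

2

Designated under: (p=T, q=T); (p=T, q=F).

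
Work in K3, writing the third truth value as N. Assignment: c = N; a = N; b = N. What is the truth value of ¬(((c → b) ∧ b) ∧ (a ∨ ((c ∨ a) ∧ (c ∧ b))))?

c → b = N → N = N  [¬N ∨ N]
(c → b) ∧ b = N ∧ N = N
c ∨ a = N ∨ N = N
c ∧ b = N ∧ N = N
(c ∨ a) ∧ (c ∧ b) = N ∧ N = N
a ∨ ((c ∨ a) ∧ (c ∧ b)) = N ∨ N = N
((c → b) ∧ b) ∧ (a ∨ ((c ∨ a) ∧ (c ∧ b))) = N ∧ N = N
¬(((c → b) ∧ b) ∧ (a ∨ ((c ∨ a) ∧ (c ∧ b)))) = ¬N = N

N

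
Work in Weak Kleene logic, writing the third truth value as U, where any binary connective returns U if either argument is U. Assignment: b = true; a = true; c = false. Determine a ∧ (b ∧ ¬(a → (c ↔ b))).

true

c ↔ b = false ↔ true = false
a → (c ↔ b) = true → false = false
¬(a → (c ↔ b)) = ¬false = true
b ∧ ¬(a → (c ↔ b)) = true ∧ true = true
a ∧ (b ∧ ¬(a → (c ↔ b))) = true ∧ true = true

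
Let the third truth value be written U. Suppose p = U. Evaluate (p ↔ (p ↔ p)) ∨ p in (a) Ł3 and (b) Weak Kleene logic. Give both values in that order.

In Ł3: p ↔ p = U ↔ U = 1  [1 − |½−½|]
p ↔ (p ↔ p) = U ↔ 1 = U
(p ↔ (p ↔ p)) ∨ p = U ∨ U = U
In Weak Kleene logic: p ↔ p = U ↔ U = U
p ↔ (p ↔ p) = U ↔ U = U
(p ↔ (p ↔ p)) ∨ p = U ∨ U = U

U; U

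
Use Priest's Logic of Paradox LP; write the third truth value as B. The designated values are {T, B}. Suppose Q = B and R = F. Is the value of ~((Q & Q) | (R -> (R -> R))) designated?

Q & Q = B & B = B
R -> R = F -> F = T
R -> (R -> R) = F -> T = T
(Q & Q) | (R -> (R -> R)) = B | T = T
~((Q & Q) | (R -> (R -> R))) = ~T = F
F ∉ {T, B}.

No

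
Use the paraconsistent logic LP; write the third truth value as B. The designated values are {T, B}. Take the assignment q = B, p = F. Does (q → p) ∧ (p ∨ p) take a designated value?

No

q → p = B → F = B  [¬B ∨ F]
p ∨ p = F ∨ F = F
(q → p) ∧ (p ∨ p) = B ∧ F = F
F ∉ {T, B}.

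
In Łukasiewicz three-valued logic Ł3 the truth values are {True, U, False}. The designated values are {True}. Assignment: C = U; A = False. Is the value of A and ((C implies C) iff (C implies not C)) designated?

No

C implies C = U implies U = True
not C = not U = U
C implies not C = U implies U = True
(C implies C) iff (C implies not C) = True iff True = True
A and ((C implies C) iff (C implies not C)) = False and True = False
False ∉ {True}.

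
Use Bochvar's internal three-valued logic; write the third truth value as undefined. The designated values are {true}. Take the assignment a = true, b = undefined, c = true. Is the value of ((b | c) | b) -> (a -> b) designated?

No

b | c = undefined | true = undefined
(b | c) | b = undefined | undefined = undefined
a -> b = true -> undefined = undefined  [any arg is the third value ⇒ result is the third value]
((b | c) | b) -> (a -> b) = undefined -> undefined = undefined
undefined ∉ {true}.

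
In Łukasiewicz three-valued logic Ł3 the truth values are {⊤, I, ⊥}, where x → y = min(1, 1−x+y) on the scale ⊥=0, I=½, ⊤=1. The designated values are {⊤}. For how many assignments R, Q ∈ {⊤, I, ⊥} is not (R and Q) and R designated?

1

Designated under: (R=⊤, Q=⊥).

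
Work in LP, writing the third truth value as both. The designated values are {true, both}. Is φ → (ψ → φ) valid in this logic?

Yes

Every assignment of φ, ψ over {true, both, false} gives a value in {true, both}.
In particular, with φ=both, ψ=both: φ → (ψ → φ) = both.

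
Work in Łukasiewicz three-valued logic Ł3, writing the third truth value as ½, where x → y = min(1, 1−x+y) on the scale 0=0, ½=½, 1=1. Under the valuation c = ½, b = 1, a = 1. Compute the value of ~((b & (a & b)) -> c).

½

a & b = 1 & 1 = 1
b & (a & b) = 1 & 1 = 1
(b & (a & b)) -> c = 1 -> ½ = ½  [min(1, 1−1+½)]
~((b & (a & b)) -> c) = ~½ = ½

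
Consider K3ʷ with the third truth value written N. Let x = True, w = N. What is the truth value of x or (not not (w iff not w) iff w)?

N

not w = not N = N
w iff not w = N iff N = N
not (w iff not w) = not N = N
not not (w iff not w) = not N = N
not not (w iff not w) iff w = N iff N = N
x or (not not (w iff not w) iff w) = True or N = N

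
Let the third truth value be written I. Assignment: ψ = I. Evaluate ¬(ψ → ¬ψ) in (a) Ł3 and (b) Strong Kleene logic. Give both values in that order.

⊥; I

In Ł3: ¬ψ = ¬I = I
ψ → ¬ψ = I → I = ⊤  [min(1, 1−½+½)]
¬(ψ → ¬ψ) = ¬⊤ = ⊥
In Strong Kleene logic: ¬ψ = ¬I = I
ψ → ¬ψ = I → I = I
¬(ψ → ¬ψ) = ¬I = I
They differ because Ł3 and Strong Kleene logic treat I differently under implication.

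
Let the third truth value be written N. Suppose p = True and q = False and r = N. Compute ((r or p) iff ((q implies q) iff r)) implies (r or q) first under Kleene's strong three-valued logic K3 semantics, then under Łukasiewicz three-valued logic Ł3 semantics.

In Kleene's strong three-valued logic K3: r or p = N or True = True
q implies q = False implies False = True
(q implies q) iff r = True iff N = N
(r or p) iff ((q implies q) iff r) = True iff N = N
r or q = N or False = N
((r or p) iff ((q implies q) iff r)) implies (r or q) = N implies N = N
In Łukasiewicz three-valued logic Ł3: r or p = N or True = True
q implies q = False implies False = True
(q implies q) iff r = True iff N = N  [1 − |1−½|]
(r or p) iff ((q implies q) iff r) = True iff N = N
r or q = N or False = N
((r or p) iff ((q implies q) iff r)) implies (r or q) = N implies N = True
They differ because Kleene's strong three-valued logic K3 and Łukasiewicz three-valued logic Ł3 treat N differently under implication.

N; True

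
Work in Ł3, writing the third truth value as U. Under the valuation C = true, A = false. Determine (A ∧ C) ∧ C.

false

A ∧ C = false ∧ true = false
(A ∧ C) ∧ C = false ∧ true = false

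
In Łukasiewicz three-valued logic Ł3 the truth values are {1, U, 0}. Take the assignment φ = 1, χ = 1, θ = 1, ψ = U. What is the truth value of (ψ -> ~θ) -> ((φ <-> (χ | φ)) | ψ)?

~θ = ~1 = 0
ψ -> ~θ = U -> 0 = U  [min(1, 1−½+0)]
χ | φ = 1 | 1 = 1
φ <-> (χ | φ) = 1 <-> 1 = 1
(φ <-> (χ | φ)) | ψ = 1 | U = 1
(ψ -> ~θ) -> ((φ <-> (χ | φ)) | ψ) = U -> 1 = 1

1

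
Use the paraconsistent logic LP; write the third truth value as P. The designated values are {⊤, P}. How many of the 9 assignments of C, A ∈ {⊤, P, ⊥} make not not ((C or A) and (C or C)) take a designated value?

Of the 9 assignments, 6 give a value in {⊤, P}.

6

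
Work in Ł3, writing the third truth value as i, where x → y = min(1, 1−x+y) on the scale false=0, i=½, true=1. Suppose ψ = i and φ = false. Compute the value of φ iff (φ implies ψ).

false

φ implies ψ = false implies i = true  [min(1, 1−0+½)]
φ iff (φ implies ψ) = false iff true = false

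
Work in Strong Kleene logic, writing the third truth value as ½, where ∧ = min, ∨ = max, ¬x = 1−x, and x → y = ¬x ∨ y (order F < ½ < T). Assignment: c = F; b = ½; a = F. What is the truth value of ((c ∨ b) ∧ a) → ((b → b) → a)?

T

c ∨ b = F ∨ ½ = ½
(c ∨ b) ∧ a = ½ ∧ F = F
b → b = ½ → ½ = ½  [¬½ ∨ ½]
(b → b) → a = ½ → F = ½
((c ∨ b) ∧ a) → ((b → b) → a) = F → ½ = T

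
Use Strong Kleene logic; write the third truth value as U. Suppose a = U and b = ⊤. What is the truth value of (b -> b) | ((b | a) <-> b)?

⊤

b -> b = ⊤ -> ⊤ = ⊤
b | a = ⊤ | U = ⊤
(b | a) <-> b = ⊤ <-> ⊤ = ⊤
(b -> b) | ((b | a) <-> b) = ⊤ | ⊤ = ⊤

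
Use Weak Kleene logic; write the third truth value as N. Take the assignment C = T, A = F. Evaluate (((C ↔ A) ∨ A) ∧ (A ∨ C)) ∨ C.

T

C ↔ A = T ↔ F = F
(C ↔ A) ∨ A = F ∨ F = F
A ∨ C = F ∨ T = T
((C ↔ A) ∨ A) ∧ (A ∨ C) = F ∧ T = F
(((C ↔ A) ∨ A) ∧ (A ∨ C)) ∨ C = F ∨ T = T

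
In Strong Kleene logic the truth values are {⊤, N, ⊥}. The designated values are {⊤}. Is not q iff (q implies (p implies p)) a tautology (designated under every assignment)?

No

Countermodel: q=⊤, p=⊤ gives ⊥, which is not designated.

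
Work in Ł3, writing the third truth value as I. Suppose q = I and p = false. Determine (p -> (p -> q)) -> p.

false

p -> q = false -> I = true  [min(1, 1−0+½)]
p -> (p -> q) = false -> true = true
(p -> (p -> q)) -> p = true -> false = false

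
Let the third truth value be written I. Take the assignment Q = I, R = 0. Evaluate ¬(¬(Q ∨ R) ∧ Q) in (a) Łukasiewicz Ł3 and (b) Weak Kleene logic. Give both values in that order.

I; I

In Łukasiewicz Ł3: Q ∨ R = I ∨ 0 = I
¬(Q ∨ R) = ¬I = I
¬(Q ∨ R) ∧ Q = I ∧ I = I
¬(¬(Q ∨ R) ∧ Q) = ¬I = I
In Weak Kleene logic: Q ∨ R = I ∨ 0 = I
¬(Q ∨ R) = ¬I = I
¬(Q ∨ R) ∧ Q = I ∧ I = I
¬(¬(Q ∨ R) ∧ Q) = ¬I = I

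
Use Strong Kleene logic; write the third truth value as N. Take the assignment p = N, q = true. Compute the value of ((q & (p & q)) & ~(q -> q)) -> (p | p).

true

p & q = N & true = N
q & (p & q) = true & N = N
q -> q = true -> true = true
~(q -> q) = ~true = false
(q & (p & q)) & ~(q -> q) = N & false = false
p | p = N | N = N
((q & (p & q)) & ~(q -> q)) -> (p | p) = false -> N = true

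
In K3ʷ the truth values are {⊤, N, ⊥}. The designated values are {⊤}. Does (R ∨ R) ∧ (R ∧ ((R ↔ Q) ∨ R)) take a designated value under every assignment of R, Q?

No

Countermodel: R=⊤, Q=N gives N, which is not designated.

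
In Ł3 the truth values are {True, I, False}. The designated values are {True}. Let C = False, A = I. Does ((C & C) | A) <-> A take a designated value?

Yes

C & C = False & False = False
(C & C) | A = False | I = I
((C & C) | A) <-> A = I <-> I = True  [1 − |½−½|]
True ∈ {True}.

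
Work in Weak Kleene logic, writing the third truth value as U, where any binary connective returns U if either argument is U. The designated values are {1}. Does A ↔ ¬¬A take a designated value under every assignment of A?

Countermodel: A=U gives U, which is not designated.

No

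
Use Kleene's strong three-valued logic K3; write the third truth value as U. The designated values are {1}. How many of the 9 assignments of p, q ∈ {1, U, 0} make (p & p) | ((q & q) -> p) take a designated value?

5

Of the 9 assignments, 5 give a value in {1}.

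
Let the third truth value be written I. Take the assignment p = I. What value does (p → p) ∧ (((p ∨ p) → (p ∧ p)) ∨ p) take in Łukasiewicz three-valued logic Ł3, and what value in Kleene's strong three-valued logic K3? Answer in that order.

1; I

In Łukasiewicz three-valued logic Ł3: p → p = I → I = 1  [min(1, 1−½+½)]
p ∨ p = I ∨ I = I
p ∧ p = I ∧ I = I
(p ∨ p) → (p ∧ p) = I → I = 1
((p ∨ p) → (p ∧ p)) ∨ p = 1 ∨ I = 1
(p → p) ∧ (((p ∨ p) → (p ∧ p)) ∨ p) = 1 ∧ 1 = 1
In Kleene's strong three-valued logic K3: p → p = I → I = I  [¬I ∨ I]
p ∨ p = I ∨ I = I
p ∧ p = I ∧ I = I
(p ∨ p) → (p ∧ p) = I → I = I
((p ∨ p) → (p ∧ p)) ∨ p = I ∨ I = I
(p → p) ∧ (((p ∨ p) → (p ∧ p)) ∨ p) = I ∧ I = I
They differ because Łukasiewicz three-valued logic Ł3 and Kleene's strong three-valued logic K3 treat I differently under implication.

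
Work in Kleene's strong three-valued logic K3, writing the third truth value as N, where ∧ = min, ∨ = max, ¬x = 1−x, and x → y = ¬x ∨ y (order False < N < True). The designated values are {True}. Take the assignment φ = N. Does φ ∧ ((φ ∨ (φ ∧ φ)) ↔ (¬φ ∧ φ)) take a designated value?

No

φ ∧ φ = N ∧ N = N
φ ∨ (φ ∧ φ) = N ∨ N = N
¬φ = ¬N = N
¬φ ∧ φ = N ∧ N = N
(φ ∨ (φ ∧ φ)) ↔ (¬φ ∧ φ) = N ↔ N = N
φ ∧ ((φ ∨ (φ ∧ φ)) ↔ (¬φ ∧ φ)) = N ∧ N = N
N ∉ {True}.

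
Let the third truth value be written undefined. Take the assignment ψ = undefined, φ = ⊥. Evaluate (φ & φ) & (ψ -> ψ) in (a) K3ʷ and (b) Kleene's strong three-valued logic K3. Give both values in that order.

undefined; ⊥

In K3ʷ: φ & φ = ⊥ & ⊥ = ⊥
ψ -> ψ = undefined -> undefined = undefined  [any arg is the third value ⇒ result is the third value]
(φ & φ) & (ψ -> ψ) = ⊥ & undefined = undefined
In Kleene's strong three-valued logic K3: φ & φ = ⊥ & ⊥ = ⊥
ψ -> ψ = undefined -> undefined = undefined  [~undefined | undefined]
(φ & φ) & (ψ -> ψ) = ⊥ & undefined = ⊥
They differ because K3ʷ and Kleene's strong three-valued logic K3 treat undefined differently under the binary connectives.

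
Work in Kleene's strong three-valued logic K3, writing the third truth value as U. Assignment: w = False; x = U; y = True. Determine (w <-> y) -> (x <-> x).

w <-> y = False <-> True = False
x <-> x = U <-> U = U
(w <-> y) -> (x <-> x) = False -> U = True  [~False | U]

True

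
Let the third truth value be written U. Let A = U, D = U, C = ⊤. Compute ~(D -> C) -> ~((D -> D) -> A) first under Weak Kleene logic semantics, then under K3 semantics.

In Weak Kleene logic: D -> C = U -> ⊤ = U  [any arg is the third value ⇒ result is the third value]
~(D -> C) = ~U = U
D -> D = U -> U = U
(D -> D) -> A = U -> U = U
~((D -> D) -> A) = ~U = U
~(D -> C) -> ~((D -> D) -> A) = U -> U = U
In K3: D -> C = U -> ⊤ = ⊤  [~U | ⊤]
~(D -> C) = ~⊤ = ⊥
D -> D = U -> U = U
(D -> D) -> A = U -> U = U
~((D -> D) -> A) = ~U = U
~(D -> C) -> ~((D -> D) -> A) = ⊥ -> U = ⊤
They differ because Weak Kleene logic and K3 treat U differently under the binary connectives.

U; ⊤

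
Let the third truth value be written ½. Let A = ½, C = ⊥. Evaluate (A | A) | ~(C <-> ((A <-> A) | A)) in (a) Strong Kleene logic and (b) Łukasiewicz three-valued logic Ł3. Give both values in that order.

½; ⊤

In Strong Kleene logic: A | A = ½ | ½ = ½
A <-> A = ½ <-> ½ = ½
(A <-> A) | A = ½ | ½ = ½
C <-> ((A <-> A) | A) = ⊥ <-> ½ = ½
~(C <-> ((A <-> A) | A)) = ~½ = ½
(A | A) | ~(C <-> ((A <-> A) | A)) = ½ | ½ = ½
In Łukasiewicz three-valued logic Ł3: A | A = ½ | ½ = ½
A <-> A = ½ <-> ½ = ⊤  [1 − |½−½|]
(A <-> A) | A = ⊤ | ½ = ⊤
C <-> ((A <-> A) | A) = ⊥ <-> ⊤ = ⊥
~(C <-> ((A <-> A) | A)) = ~⊥ = ⊤
(A | A) | ~(C <-> ((A <-> A) | A)) = ½ | ⊤ = ⊤
They differ because Strong Kleene logic and Łukasiewicz three-valued logic Ł3 treat ½ differently under implication.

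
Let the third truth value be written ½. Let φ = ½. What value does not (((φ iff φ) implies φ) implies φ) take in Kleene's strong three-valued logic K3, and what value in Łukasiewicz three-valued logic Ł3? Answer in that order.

In Kleene's strong three-valued logic K3: φ iff φ = ½ iff ½ = ½
(φ iff φ) implies φ = ½ implies ½ = ½  [not ½ or ½]
((φ iff φ) implies φ) implies φ = ½ implies ½ = ½
not (((φ iff φ) implies φ) implies φ) = not ½ = ½
In Łukasiewicz three-valued logic Ł3: φ iff φ = ½ iff ½ = True
(φ iff φ) implies φ = True implies ½ = ½
((φ iff φ) implies φ) implies φ = ½ implies ½ = True
not (((φ iff φ) implies φ) implies φ) = not True = False
They differ because Kleene's strong three-valued logic K3 and Łukasiewicz three-valued logic Ł3 treat ½ differently under implication.

½; False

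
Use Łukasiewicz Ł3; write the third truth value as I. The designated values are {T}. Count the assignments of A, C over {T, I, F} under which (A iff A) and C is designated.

Designated under: (A=T, C=T); (A=I, C=T); (A=F, C=T).

3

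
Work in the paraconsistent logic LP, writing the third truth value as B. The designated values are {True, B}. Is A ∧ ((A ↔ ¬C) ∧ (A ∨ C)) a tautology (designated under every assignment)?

Countermodel: A=True, C=True gives False, which is not designated.

No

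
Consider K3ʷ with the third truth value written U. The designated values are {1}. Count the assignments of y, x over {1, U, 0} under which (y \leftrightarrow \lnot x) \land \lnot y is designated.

1

Designated under: (y=0, x=1).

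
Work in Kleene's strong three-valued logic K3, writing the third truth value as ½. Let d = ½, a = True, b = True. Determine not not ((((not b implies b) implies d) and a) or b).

True

not b = not True = False
not b implies b = False implies True = True
(not b implies b) implies d = True implies ½ = ½  [not True or ½]
((not b implies b) implies d) and a = ½ and True = ½
(((not b implies b) implies d) and a) or b = ½ or True = True
not ((((not b implies b) implies d) and a) or b) = not True = False
not not ((((not b implies b) implies d) and a) or b) = not False = True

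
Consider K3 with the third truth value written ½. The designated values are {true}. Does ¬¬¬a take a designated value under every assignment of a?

Countermodel: a=true gives false, which is not designated.

No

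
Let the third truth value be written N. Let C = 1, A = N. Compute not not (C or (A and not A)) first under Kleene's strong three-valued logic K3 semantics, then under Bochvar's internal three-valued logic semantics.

1; N

In Kleene's strong three-valued logic K3: not A = not N = N
A and not A = N and N = N
C or (A and not A) = 1 or N = 1
not (C or (A and not A)) = not 1 = 0
not not (C or (A and not A)) = not 0 = 1
In Bochvar's internal three-valued logic: not A = not N = N
A and not A = N and N = N
C or (A and not A) = 1 or N = N
not (C or (A and not A)) = not N = N
not not (C or (A and not A)) = not N = N
They differ because Kleene's strong three-valued logic K3 and Bochvar's internal three-valued logic treat N differently under the binary connectives.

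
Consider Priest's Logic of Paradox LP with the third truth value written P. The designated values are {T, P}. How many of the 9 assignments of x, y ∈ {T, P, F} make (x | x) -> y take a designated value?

Of the 9 assignments, 8 give a value in {T, P}.

8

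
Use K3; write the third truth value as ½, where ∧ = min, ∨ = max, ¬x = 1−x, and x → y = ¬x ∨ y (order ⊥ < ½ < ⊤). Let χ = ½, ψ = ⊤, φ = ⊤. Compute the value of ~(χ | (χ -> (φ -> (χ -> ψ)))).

⊥

χ -> ψ = ½ -> ⊤ = ⊤  [~½ | ⊤]
φ -> (χ -> ψ) = ⊤ -> ⊤ = ⊤
χ -> (φ -> (χ -> ψ)) = ½ -> ⊤ = ⊤
χ | (χ -> (φ -> (χ -> ψ))) = ½ | ⊤ = ⊤
~(χ | (χ -> (φ -> (χ -> ψ)))) = ~⊤ = ⊥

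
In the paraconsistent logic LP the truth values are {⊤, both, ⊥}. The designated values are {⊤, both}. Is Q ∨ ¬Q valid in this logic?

Every assignment of Q over {⊤, both, ⊥} gives a value in {⊤, both}.
In particular, with Q=both: Q ∨ ¬Q = both.

Yes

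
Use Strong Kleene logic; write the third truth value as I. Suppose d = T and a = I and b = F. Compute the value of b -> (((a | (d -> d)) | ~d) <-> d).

d -> d = T -> T = T
a | (d -> d) = I | T = T
~d = ~T = F
(a | (d -> d)) | ~d = T | F = T
((a | (d -> d)) | ~d) <-> d = T <-> T = T
b -> (((a | (d -> d)) | ~d) <-> d) = F -> T = T

T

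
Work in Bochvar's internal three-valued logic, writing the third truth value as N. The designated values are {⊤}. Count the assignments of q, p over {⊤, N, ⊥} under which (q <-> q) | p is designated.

4

Designated under: (q=⊤, p=⊤); (q=⊤, p=⊥); (q=⊥, p=⊤); (q=⊥, p=⊥).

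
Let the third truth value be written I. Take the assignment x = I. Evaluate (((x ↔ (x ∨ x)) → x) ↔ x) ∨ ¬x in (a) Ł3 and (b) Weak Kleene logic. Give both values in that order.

True; I

In Ł3: x ∨ x = I ∨ I = I
x ↔ (x ∨ x) = I ↔ I = True  [1 − |½−½|]
(x ↔ (x ∨ x)) → x = True → I = I
((x ↔ (x ∨ x)) → x) ↔ x = I ↔ I = True
¬x = ¬I = I
(((x ↔ (x ∨ x)) → x) ↔ x) ∨ ¬x = True ∨ I = True
In Weak Kleene logic: x ∨ x = I ∨ I = I
x ↔ (x ∨ x) = I ↔ I = I
(x ↔ (x ∨ x)) → x = I → I = I  [any arg is the third value ⇒ result is the third value]
((x ↔ (x ∨ x)) → x) ↔ x = I ↔ I = I
¬x = ¬I = I
(((x ↔ (x ∨ x)) → x) ↔ x) ∨ ¬x = I ∨ I = I
They differ because Ł3 and Weak Kleene logic treat I differently under the binary connectives.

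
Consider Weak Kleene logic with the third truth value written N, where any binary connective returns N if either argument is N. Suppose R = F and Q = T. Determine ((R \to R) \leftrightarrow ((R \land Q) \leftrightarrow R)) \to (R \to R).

T

R \to R = F \to F = T
R \land Q = F \land T = F
(R \land Q) \leftrightarrow R = F \leftrightarrow F = T
(R \to R) \leftrightarrow ((R \land Q) \leftrightarrow R) = T \leftrightarrow T = T
R \to R = F \to F = T
((R \to R) \leftrightarrow ((R \land Q) \leftrightarrow R)) \to (R \to R) = T \to T = T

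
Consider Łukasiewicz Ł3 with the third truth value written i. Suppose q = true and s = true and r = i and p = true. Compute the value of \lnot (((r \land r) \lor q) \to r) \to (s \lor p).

r \land r = i \land i = i
(r \land r) \lor q = i \lor true = true
((r \land r) \lor q) \to r = true \to i = i  [min(1, 1−1+½)]
\lnot (((r \land r) \lor q) \to r) = \lnot i = i
s \lor p = true \lor true = true
\lnot (((r \land r) \lor q) \to r) \to (s \lor p) = i \to true = true

true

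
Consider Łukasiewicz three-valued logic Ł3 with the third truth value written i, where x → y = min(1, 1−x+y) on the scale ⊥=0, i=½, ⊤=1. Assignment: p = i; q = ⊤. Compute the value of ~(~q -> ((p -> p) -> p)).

⊥

~q = ~⊤ = ⊥
p -> p = i -> i = ⊤
(p -> p) -> p = ⊤ -> i = i
~q -> ((p -> p) -> p) = ⊥ -> i = ⊤
~(~q -> ((p -> p) -> p)) = ~⊤ = ⊥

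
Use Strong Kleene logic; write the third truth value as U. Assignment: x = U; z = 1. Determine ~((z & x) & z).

z & x = 1 & U = U
(z & x) & z = U & 1 = U
~((z & x) & z) = ~U = U

U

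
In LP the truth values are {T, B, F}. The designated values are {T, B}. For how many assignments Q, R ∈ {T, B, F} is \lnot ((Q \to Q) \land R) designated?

Of the 9 assignments, 7 give a value in {T, B}.

7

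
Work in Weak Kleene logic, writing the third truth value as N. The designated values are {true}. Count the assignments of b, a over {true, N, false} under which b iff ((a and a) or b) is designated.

3

Designated under: (b=true, a=true); (b=true, a=false); (b=false, a=false).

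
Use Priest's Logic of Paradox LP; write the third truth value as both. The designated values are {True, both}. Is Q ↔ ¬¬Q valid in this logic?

Yes

Every assignment of Q over {True, both, False} gives a value in {True, both}.
In particular, with Q=both: Q ↔ ¬¬Q = both.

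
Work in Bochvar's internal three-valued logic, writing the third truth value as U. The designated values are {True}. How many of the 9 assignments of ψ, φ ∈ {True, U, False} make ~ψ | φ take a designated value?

3

Designated under: (ψ=True, φ=True); (ψ=False, φ=True); (ψ=False, φ=False).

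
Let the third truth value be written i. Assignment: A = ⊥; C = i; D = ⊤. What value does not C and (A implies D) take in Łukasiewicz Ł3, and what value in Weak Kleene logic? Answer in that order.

i; i

In Łukasiewicz Ł3: not C = not i = i
A implies D = ⊥ implies ⊤ = ⊤
not C and (A implies D) = i and ⊤ = i
In Weak Kleene logic: not C = not i = i
A implies D = ⊥ implies ⊤ = ⊤
not C and (A implies D) = i and ⊤ = i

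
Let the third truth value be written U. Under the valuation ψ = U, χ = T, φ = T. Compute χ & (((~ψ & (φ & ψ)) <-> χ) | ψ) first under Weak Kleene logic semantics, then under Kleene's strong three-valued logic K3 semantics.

U; U

In Weak Kleene logic: ~ψ = ~U = U
φ & ψ = T & U = U
~ψ & (φ & ψ) = U & U = U
(~ψ & (φ & ψ)) <-> χ = U <-> T = U
((~ψ & (φ & ψ)) <-> χ) | ψ = U | U = U
χ & (((~ψ & (φ & ψ)) <-> χ) | ψ) = T & U = U
In Kleene's strong three-valued logic K3: ~ψ = ~U = U
φ & ψ = T & U = U
~ψ & (φ & ψ) = U & U = U
(~ψ & (φ & ψ)) <-> χ = U <-> T = U
((~ψ & (φ & ψ)) <-> χ) | ψ = U | U = U
χ & (((~ψ & (φ & ψ)) <-> χ) | ψ) = T & U = U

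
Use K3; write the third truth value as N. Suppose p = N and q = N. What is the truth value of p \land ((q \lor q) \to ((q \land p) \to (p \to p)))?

q \lor q = N \lor N = N
q \land p = N \land N = N
p \to p = N \to N = N  [\lnot N \lor N]
(q \land p) \to (p \to p) = N \to N = N
(q \lor q) \to ((q \land p) \to (p \to p)) = N \to N = N
p \land ((q \lor q) \to ((q \land p) \to (p \to p))) = N \land N = N

N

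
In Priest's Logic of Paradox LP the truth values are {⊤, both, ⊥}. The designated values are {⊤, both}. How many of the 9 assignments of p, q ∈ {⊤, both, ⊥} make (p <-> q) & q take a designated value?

Of the 9 assignments, 5 give a value in {⊤, both}.

5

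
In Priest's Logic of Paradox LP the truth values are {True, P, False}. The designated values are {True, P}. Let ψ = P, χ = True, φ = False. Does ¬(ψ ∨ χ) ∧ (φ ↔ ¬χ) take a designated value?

No

ψ ∨ χ = P ∨ True = True
¬(ψ ∨ χ) = ¬True = False
¬χ = ¬True = False
φ ↔ ¬χ = False ↔ False = True
¬(ψ ∨ χ) ∧ (φ ↔ ¬χ) = False ∧ True = False
False ∉ {True, P}.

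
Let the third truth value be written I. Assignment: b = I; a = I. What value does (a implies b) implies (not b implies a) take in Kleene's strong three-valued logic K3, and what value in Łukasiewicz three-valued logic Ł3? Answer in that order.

I; True

In Kleene's strong three-valued logic K3: a implies b = I implies I = I
not b = not I = I
not b implies a = I implies I = I
(a implies b) implies (not b implies a) = I implies I = I
In Łukasiewicz three-valued logic Ł3: a implies b = I implies I = True
not b = not I = I
not b implies a = I implies I = True
(a implies b) implies (not b implies a) = True implies True = True
They differ because Kleene's strong three-valued logic K3 and Łukasiewicz three-valued logic Ł3 treat I differently under implication.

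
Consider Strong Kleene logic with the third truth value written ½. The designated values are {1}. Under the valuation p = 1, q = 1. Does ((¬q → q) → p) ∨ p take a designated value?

Yes

¬q = ¬1 = 0
¬q → q = 0 → 1 = 1
(¬q → q) → p = 1 → 1 = 1
((¬q → q) → p) ∨ p = 1 ∨ 1 = 1
1 ∈ {1}.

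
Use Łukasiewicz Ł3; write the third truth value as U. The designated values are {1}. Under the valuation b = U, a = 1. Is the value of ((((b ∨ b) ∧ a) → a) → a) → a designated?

Yes

b ∨ b = U ∨ U = U
(b ∨ b) ∧ a = U ∧ 1 = U
((b ∨ b) ∧ a) → a = U → 1 = 1
(((b ∨ b) ∧ a) → a) → a = 1 → 1 = 1
((((b ∨ b) ∧ a) → a) → a) → a = 1 → 1 = 1
1 ∈ {1}.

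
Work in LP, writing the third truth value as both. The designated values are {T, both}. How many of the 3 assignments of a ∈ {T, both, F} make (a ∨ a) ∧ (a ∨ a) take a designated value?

a=T: T ✓
a=both: both ✓
a=F: F ·

2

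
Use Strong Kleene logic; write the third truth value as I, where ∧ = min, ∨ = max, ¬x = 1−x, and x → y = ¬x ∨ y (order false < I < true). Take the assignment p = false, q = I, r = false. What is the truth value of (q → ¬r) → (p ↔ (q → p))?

I

¬r = ¬false = true
q → ¬r = I → true = true  [¬I ∨ true]
q → p = I → false = I
p ↔ (q → p) = false ↔ I = I
(q → ¬r) → (p ↔ (q → p)) = true → I = I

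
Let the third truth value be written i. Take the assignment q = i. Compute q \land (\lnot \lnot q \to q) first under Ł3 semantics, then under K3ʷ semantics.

In Ł3: \lnot q = \lnot i = i
\lnot \lnot q = \lnot i = i
\lnot \lnot q \to q = i \to i = True  [min(1, 1−½+½)]
q \land (\lnot \lnot q \to q) = i \land True = i
In K3ʷ: \lnot q = \lnot i = i
\lnot \lnot q = \lnot i = i
\lnot \lnot q \to q = i \to i = i
q \land (\lnot \lnot q \to q) = i \land i = i

i; i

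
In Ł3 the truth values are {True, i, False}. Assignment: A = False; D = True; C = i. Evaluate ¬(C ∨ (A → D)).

False

A → D = False → True = True
C ∨ (A → D) = i ∨ True = True
¬(C ∨ (A → D)) = ¬True = False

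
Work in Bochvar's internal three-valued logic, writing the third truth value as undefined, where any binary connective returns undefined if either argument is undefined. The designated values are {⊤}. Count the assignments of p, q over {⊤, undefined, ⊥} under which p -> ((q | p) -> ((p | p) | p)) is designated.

4

Designated under: (p=⊤, q=⊤); (p=⊤, q=⊥); (p=⊥, q=⊤); (p=⊥, q=⊥).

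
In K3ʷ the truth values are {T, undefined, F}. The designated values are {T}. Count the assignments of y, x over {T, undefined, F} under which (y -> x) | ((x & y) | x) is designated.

Designated under: (y=T, x=T); (y=F, x=T); (y=F, x=F).

3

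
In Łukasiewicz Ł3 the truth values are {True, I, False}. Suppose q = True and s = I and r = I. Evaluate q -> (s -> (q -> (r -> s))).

r -> s = I -> I = True  [min(1, 1−½+½)]
q -> (r -> s) = True -> True = True
s -> (q -> (r -> s)) = I -> True = True
q -> (s -> (q -> (r -> s))) = True -> True = True

True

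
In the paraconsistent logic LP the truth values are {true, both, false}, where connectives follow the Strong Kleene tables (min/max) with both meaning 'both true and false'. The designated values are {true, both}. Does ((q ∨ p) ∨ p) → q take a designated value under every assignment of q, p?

Countermodel: q=false, p=true gives false, which is not designated.

No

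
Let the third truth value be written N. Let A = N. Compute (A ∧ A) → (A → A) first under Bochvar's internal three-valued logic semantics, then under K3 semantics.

In Bochvar's internal three-valued logic: A ∧ A = N ∧ N = N
A → A = N → N = N
(A ∧ A) → (A → A) = N → N = N
In K3: A ∧ A = N ∧ N = N
A → A = N → N = N  [¬N ∨ N]
(A ∧ A) → (A → A) = N → N = N

N; N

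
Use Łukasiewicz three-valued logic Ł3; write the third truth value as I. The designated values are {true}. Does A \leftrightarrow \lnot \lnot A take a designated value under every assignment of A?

Every assignment of A over {true, I, false} gives a value in {true}.
In particular, with A=I: A \leftrightarrow \lnot \lnot A = true.

Yes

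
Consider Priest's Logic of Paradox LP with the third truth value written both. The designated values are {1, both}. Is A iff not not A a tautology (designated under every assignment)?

Every assignment of A over {1, both, 0} gives a value in {1, both}.
In particular, with A=both: A iff not not A = both.

Yes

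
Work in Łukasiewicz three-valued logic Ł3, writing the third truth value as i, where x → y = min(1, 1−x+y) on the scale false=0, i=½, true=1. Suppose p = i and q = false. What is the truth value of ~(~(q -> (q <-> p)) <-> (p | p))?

i

q <-> p = false <-> i = i  [1 − |0−½|]
q -> (q <-> p) = false -> i = true
~(q -> (q <-> p)) = ~true = false
p | p = i | i = i
~(q -> (q <-> p)) <-> (p | p) = false <-> i = i
~(~(q -> (q <-> p)) <-> (p | p)) = ~i = i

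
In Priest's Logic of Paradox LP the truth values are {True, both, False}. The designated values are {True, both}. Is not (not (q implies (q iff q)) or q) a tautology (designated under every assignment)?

Countermodel: q=True gives False, which is not designated.

No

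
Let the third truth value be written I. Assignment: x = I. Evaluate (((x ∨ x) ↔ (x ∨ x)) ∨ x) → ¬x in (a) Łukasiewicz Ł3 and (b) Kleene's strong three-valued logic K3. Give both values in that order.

In Łukasiewicz Ł3: x ∨ x = I ∨ I = I
x ∨ x = I ∨ I = I
(x ∨ x) ↔ (x ∨ x) = I ↔ I = true  [1 − |½−½|]
((x ∨ x) ↔ (x ∨ x)) ∨ x = true ∨ I = true
¬x = ¬I = I
(((x ∨ x) ↔ (x ∨ x)) ∨ x) → ¬x = true → I = I
In Kleene's strong three-valued logic K3: x ∨ x = I ∨ I = I
x ∨ x = I ∨ I = I
(x ∨ x) ↔ (x ∨ x) = I ↔ I = I
((x ∨ x) ↔ (x ∨ x)) ∨ x = I ∨ I = I
¬x = ¬I = I
(((x ∨ x) ↔ (x ∨ x)) ∨ x) → ¬x = I → I = I  [¬I ∨ I]

I; I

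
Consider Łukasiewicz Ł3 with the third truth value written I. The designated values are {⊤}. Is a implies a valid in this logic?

Yes

Every assignment of a over {⊤, I, ⊥} gives a value in {⊤}.
In particular, with a=I: a implies a = ⊤.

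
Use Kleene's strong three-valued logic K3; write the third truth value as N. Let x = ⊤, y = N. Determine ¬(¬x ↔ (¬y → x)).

¬x = ¬⊤ = ⊥
¬y = ¬N = N
¬y → x = N → ⊤ = ⊤  [¬N ∨ ⊤]
¬x ↔ (¬y → x) = ⊥ ↔ ⊤ = ⊥
¬(¬x ↔ (¬y → x)) = ¬⊥ = ⊤

⊤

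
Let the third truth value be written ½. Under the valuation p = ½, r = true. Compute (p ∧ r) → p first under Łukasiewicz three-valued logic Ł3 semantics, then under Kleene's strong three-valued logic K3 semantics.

true; ½

In Łukasiewicz three-valued logic Ł3: p ∧ r = ½ ∧ true = ½
(p ∧ r) → p = ½ → ½ = true  [min(1, 1−½+½)]
In Kleene's strong three-valued logic K3: p ∧ r = ½ ∧ true = ½
(p ∧ r) → p = ½ → ½ = ½  [¬½ ∨ ½]
They differ because Łukasiewicz three-valued logic Ł3 and Kleene's strong three-valued logic K3 treat ½ differently under implication.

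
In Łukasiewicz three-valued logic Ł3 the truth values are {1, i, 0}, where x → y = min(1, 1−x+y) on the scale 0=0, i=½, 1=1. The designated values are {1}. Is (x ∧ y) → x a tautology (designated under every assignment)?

Every assignment of x, y over {1, i, 0} gives a value in {1}.
In particular, with x=i, y=i: (x ∧ y) → x = 1.

Yes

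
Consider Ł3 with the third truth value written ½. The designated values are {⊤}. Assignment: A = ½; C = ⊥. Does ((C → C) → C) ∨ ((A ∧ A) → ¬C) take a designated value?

Yes

C → C = ⊥ → ⊥ = ⊤
(C → C) → C = ⊤ → ⊥ = ⊥
A ∧ A = ½ ∧ ½ = ½
¬C = ¬⊥ = ⊤
(A ∧ A) → ¬C = ½ → ⊤ = ⊤  [min(1, 1−½+1)]
((C → C) → C) ∨ ((A ∧ A) → ¬C) = ⊥ ∨ ⊤ = ⊤
⊤ ∈ {⊤}.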